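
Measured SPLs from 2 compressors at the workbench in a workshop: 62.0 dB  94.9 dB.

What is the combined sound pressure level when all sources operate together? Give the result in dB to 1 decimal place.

Sum in the linear (power) domain: Σ 10^(Lᵢ/10) = 10^(62.0/10) + 10^(94.9/10) = 3.092e+09.
L_total = 10·log₁₀(3.092e+09) = 94.9 dB.

94.9 dB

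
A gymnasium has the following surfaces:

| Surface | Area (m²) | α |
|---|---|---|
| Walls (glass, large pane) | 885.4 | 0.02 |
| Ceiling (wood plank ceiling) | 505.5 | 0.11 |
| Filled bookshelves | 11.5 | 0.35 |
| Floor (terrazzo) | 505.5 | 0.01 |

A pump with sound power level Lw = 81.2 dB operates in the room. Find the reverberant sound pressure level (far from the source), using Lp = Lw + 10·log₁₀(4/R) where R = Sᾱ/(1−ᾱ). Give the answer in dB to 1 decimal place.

67.9 dB

A = 82.393 sabins; S = 1907.9 m².
ᾱ = 0.0432, so room constant R = A/(1−ᾱ) = 86.113 m².
Lp = 81.2 + 10·log₁₀(4/86.113) = 81.2 + (-13.33) = 67.9 dB.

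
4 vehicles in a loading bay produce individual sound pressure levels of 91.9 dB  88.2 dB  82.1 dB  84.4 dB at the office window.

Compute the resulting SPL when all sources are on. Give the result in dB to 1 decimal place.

Converting to relative power and adding: 10^(91.9/10) + 10^(88.2/10) + 10^(82.1/10) + 10^(84.4/10) = 2.647e+09.
Combined level = 10 log₁₀(2.647e+09) = 94.2 dB.

94.2 dB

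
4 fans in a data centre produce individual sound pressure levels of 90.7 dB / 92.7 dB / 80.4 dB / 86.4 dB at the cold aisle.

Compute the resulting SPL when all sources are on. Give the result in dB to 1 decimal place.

Converting to relative power and adding: 10^(90.7/10) + 10^(92.7/10) + 10^(80.4/10) + 10^(86.4/10) = 3.583e+09.
Combined level = 10 log₁₀(3.583e+09) = 95.5 dB.

95.5 dB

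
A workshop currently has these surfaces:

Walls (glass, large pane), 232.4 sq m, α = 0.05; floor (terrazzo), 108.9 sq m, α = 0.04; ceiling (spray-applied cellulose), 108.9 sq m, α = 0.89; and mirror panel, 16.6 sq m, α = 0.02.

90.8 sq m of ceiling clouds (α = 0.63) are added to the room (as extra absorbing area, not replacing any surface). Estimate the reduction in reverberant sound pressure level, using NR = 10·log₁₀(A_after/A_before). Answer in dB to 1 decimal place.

1.8 dB

Total absorption A_before = 232.4×0.05 + 108.9×0.04 + 108.9×0.89 + 16.6×0.02
  = 11.620 + 4.356 + 96.921 + 0.332 = 113.229 sq m sabins.
Added absorption = 90.8 × 0.63 = 57.204 sabins.
New total A_after = 170.433 sabins.
NR = 10·log₁₀(170.433/113.229) = 1.8 dB.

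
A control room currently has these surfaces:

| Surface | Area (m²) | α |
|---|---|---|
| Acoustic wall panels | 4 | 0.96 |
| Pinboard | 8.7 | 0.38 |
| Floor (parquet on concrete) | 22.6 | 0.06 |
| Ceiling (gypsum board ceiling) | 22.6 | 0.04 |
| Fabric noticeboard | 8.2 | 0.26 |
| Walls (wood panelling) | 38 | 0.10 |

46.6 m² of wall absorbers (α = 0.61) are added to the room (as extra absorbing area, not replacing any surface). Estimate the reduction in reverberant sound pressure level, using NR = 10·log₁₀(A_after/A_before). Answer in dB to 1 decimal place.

4.6 dB

Total absorption A_before = 4*0.96 + 8.7*0.38 + 22.6*0.06 + 22.6*0.04 + 8.2*0.26 + 38*0.10
  = 3.840 + 3.306 + 1.356 + 0.904 + 2.132 + 3.800 = 15.338 m² sabins.
Added absorption = 46.6 × 0.61 = 28.426 sabins.
New total A_after = 43.764 sabins.
NR = 10·log₁₀(43.764/15.338) = 4.6 dB.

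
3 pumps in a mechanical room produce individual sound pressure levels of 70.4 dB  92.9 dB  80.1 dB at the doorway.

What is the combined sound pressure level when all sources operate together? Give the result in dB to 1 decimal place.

93.1 dB

Converting to relative power and adding: 10^(70.4/10) + 10^(92.9/10) + 10^(80.1/10) = 2.063e+09.
Back to dB: 10·log₁₀ Σ = 93.1 dB.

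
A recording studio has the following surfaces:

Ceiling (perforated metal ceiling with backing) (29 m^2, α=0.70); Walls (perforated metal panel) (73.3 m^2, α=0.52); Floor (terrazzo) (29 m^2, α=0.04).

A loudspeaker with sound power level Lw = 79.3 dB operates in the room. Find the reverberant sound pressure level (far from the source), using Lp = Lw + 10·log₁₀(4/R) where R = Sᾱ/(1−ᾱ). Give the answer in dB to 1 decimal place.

Σ(Sᵢαᵢ) = 29×0.70 + 73.3×0.52 + 29×0.04 = 59.576; total area S = 131.3 m^2.
ᾱ = 59.576/131.3 = 0.4537; R = Sᾱ/(1−ᾱ) = 59.576/(1−0.4537) = 109.054 m^2.
Lp = 79.3 + 10·log₁₀(4/109.054) = 79.3 + (-14.36) = 64.9 dB.

64.9 dB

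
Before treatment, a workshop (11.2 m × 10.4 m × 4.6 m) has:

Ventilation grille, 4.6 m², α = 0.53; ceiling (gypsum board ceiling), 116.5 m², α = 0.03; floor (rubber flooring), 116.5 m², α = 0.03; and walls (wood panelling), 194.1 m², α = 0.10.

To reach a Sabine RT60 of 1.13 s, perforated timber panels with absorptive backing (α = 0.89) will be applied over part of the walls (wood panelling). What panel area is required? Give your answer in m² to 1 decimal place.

Summing Sᵢαᵢ: 2.438 + 3.495 + 3.495 + 19.410 → A₁ = 28.838 sabins.
V = 535.808 m³. Target absorption A₂ = 0.161 × 535.808 / 1.13 = 76.341 sabins.
ΔA needed = 76.341 − 28.838 = 47.503 sabins.
Net gain per m²: Δα = 0.89 − 0.10 = 0.79.
Panel area = 47.503 / 0.79 = 60.1 m².

60.1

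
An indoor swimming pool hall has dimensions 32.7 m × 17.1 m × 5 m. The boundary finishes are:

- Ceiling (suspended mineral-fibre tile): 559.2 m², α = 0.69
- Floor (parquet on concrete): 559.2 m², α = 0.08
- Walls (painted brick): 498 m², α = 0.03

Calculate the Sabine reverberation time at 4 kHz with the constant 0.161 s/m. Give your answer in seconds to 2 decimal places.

Equivalent absorption area: A = 559.2*0.69 + 559.2*0.08 + 498*0.03 = 445.524 m².
Volume V = 32.7 × 17.1 × 5 = 2795.85 m³.
T = 0.161 V/A = 0.161·2795.85/445.524 = 1.01 s.

1.01 sec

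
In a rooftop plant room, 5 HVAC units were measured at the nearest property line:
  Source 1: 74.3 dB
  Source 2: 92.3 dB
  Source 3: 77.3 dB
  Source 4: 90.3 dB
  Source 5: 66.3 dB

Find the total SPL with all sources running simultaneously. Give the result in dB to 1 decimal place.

94.6 dB

Sum in the linear (power) domain: Σ 10^(Lᵢ/10) = 10^(74.3/10) + 10^(92.3/10) + 10^(77.3/10) + 10^(90.3/10) + 10^(66.3/10) = 2.855e+09.
Back to dB: 10·log₁₀ Σ = 94.6 dB.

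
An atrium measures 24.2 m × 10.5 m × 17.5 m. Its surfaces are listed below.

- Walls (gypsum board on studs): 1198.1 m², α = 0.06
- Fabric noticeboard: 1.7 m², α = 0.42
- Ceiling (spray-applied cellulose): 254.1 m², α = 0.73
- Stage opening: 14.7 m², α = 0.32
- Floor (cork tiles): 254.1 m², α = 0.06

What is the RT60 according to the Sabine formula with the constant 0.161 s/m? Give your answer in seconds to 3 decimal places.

A = Σ Sᵢαᵢ = 1198.1·0.06 + 1.7·0.42 + 254.1·0.73 + 14.7·0.32 + 254.1·0.06 = 278.043 sabins.
V = 24.2·10.5·17.5 = 4446.75 m³.
T = 0.161 V/A = 0.161·4446.75/278.043 = 2.575 s.

2.575 seconds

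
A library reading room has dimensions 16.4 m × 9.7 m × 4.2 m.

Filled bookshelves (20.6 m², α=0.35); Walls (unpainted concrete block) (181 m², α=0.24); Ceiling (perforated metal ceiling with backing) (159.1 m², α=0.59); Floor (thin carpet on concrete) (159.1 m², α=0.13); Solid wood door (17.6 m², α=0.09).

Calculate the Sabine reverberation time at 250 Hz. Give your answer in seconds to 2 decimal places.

A = Σ Sᵢαᵢ = 20.6×0.35 + 181×0.24 + 159.1×0.59 + 159.1×0.13 + 17.6×0.09 = 166.786 sabins.
Room volume: 668.136 m³.
Sabine: RT60 = 0.161 × 668.136 / 166.786 = 0.64 s.

0.64 seconds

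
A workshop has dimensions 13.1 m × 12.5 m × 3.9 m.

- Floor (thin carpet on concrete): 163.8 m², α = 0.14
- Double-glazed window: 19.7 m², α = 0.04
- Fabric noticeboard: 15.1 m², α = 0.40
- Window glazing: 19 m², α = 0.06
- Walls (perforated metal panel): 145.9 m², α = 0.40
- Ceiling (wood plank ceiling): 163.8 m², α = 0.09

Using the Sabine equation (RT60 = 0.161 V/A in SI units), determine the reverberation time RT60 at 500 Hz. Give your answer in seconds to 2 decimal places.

0.99 seconds

A = Σ Sᵢαᵢ = 163.8*0.14 + 19.7*0.04 + 15.1*0.40 + 19*0.06 + 145.9*0.40 + 163.8*0.09 = 104.002 sabins.
V = 13.1·12.5·3.9 = 638.625 m³.
T = 0.161 V/A = 0.161·638.625/104.002 = 0.99 s.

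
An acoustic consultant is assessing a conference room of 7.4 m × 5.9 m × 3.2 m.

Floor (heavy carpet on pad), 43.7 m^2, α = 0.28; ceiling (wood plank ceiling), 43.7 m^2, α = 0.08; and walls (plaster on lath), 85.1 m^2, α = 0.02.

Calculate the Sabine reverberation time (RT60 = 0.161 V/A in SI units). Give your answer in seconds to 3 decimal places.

Summing Sᵢαᵢ: 12.236 + 3.496 + 1.702 → A = 17.434 sabins.
V = 7.4·5.9·3.2 = 139.712 m³.
Sabine: RT60 = 0.161 × 139.712 / 17.434 = 1.290 s.

1.290 s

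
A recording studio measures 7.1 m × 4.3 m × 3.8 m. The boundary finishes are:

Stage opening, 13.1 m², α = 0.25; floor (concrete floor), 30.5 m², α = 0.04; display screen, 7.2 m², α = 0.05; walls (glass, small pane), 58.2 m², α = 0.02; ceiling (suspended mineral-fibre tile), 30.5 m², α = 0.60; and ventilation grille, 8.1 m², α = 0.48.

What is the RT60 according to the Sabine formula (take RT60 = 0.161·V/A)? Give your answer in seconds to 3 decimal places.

0.662 sec

Summing Sᵢαᵢ: 3.275 + 1.220 + 0.360 + 1.164 + 18.300 + 3.888 → A = 28.207 sabins.
Volume V = 7.1 × 4.3 × 3.8 = 116.014 m³.
Sabine: RT60 = 0.161 × 116.014 / 28.207 = 0.662 s.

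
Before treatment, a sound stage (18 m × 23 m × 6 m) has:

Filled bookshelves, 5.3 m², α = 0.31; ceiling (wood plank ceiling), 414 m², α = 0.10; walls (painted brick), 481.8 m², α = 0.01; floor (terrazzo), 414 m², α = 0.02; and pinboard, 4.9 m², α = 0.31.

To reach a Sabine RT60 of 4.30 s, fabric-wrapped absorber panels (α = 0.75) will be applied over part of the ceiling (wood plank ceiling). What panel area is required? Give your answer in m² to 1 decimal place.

Total absorption A₁ = 5.3*0.31 + 414*0.10 + 481.8*0.01 + 414*0.02 + 4.9*0.31
  = 1.643 + 41.400 + 4.818 + 8.280 + 1.519 = 57.660 m² sabins.
Required A₂ = 0.161·2484/4.30 = 93.006 sabins.
Absorption to add: 93.006 − 57.660 = 35.346 sabins.
Net gain per m²: Δα = 0.75 − 0.10 = 0.65.
Area = ΔA/Δα = 35.346/0.65 = 54.4 m².

54.4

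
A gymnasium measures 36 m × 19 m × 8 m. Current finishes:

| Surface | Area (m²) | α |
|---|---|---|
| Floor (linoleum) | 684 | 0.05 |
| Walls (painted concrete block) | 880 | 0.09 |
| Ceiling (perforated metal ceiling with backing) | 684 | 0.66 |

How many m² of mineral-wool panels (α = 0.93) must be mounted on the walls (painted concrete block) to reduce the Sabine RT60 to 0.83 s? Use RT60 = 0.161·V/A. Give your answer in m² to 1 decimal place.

Total absorption A₁ = 684·0.05 + 880·0.09 + 684·0.66
  = 34.200 + 79.200 + 451.440 = 564.840 m² sabins.
V = 5472 m³. Target absorption A₂ = 0.161 × 5472 / 0.83 = 1061.436 sabins.
Absorption to add: 1061.436 − 564.840 = 496.596 sabins.
Net gain per m²: Δα = 0.93 − 0.09 = 0.84.
Panel area = 496.596 / 0.84 = 591.2 m².

591.2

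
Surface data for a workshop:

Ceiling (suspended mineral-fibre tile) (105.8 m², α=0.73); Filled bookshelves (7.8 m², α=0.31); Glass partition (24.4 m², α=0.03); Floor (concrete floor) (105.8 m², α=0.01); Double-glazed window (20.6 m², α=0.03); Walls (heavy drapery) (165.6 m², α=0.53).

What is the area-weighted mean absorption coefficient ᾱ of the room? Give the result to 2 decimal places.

0.39

S = Σ Sᵢ = 105.8 + 7.8 + 24.4 + 105.8 + 20.6 + 165.6 = 430.0 m².
A = 105.8×0.73 + 7.8×0.31 + 24.4×0.03 + 105.8×0.01 + 20.6×0.03 + 165.6×0.53 = 169.828 sabins.
ᾱ = 169.828 / 430.0 = 0.39.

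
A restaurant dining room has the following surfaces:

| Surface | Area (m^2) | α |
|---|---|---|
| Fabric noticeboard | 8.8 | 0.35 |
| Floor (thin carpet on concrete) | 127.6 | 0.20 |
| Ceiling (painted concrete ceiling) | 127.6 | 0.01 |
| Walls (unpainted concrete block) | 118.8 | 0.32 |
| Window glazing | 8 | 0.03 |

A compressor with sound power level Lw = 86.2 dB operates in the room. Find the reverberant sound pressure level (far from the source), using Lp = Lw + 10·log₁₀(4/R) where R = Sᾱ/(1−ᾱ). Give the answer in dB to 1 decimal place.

A = 68.132 sabins; S = 390.8 m^2.
ᾱ = 0.1743, so room constant R = A/(1−ᾱ) = 82.514 m^2.
Lp = 86.2 + 10·log₁₀(4/82.514) = 86.2 + (-13.14) = 73.1 dB.

73.1 dB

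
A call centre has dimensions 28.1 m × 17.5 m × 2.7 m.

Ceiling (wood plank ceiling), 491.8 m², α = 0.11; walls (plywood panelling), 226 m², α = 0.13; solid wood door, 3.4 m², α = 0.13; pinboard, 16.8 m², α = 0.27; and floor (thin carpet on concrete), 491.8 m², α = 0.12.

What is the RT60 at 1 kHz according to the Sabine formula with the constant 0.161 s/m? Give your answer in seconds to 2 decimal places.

A = Σ Sᵢαᵢ = 491.8·0.11 + 226·0.13 + 3.4·0.13 + 16.8·0.27 + 491.8·0.12 = 147.472 sabins.
Room volume: 1327.725 m³.
Sabine: RT60 = 0.161 × 1327.725 / 147.472 = 1.45 s.

1.45 s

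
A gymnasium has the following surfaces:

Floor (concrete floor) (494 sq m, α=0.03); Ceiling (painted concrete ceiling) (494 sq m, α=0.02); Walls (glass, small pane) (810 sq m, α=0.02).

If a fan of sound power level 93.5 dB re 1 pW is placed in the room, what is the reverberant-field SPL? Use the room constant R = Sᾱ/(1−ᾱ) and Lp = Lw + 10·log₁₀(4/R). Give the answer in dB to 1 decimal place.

Σ(Sᵢαᵢ) = 494·0.03 + 494·0.02 + 810·0.02 = 40.900; total area S = 1798.0 sq m.
ᾱ = 40.900/1798.0 = 0.0227; R = Sᾱ/(1−ᾱ) = 40.900/(1−0.0227) = 41.850 sq m.
Lp = Lw + 10 log₁₀(4/R) = 93.5 -10.20 = 83.3 dB.

83.3 dB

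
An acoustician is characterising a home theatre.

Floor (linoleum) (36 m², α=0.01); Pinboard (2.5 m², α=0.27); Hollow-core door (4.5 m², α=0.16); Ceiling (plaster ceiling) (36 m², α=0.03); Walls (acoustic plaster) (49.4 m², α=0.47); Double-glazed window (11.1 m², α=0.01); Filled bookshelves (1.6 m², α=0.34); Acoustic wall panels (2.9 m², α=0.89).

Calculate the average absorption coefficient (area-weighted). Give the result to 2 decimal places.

0.20

S = Σ Sᵢ = 36 + 2.5 + 4.5 + 36 + 49.4 + 11.1 + 1.6 + 2.9 = 144.0 m².
Weighted sum Σ Sα = 29.289.
ᾱ = 29.289 / 144.0 = 0.20.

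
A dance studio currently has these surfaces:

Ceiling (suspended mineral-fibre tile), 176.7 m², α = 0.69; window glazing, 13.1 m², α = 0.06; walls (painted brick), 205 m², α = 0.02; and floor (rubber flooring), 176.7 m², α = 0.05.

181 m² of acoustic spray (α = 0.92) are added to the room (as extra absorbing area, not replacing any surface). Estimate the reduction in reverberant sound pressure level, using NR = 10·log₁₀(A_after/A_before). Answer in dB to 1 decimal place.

3.5 dB

Equivalent absorption area: A_before = 176.7·0.69 + 13.1·0.06 + 205·0.02 + 176.7·0.05 = 135.644 m².
Added absorption = 181 × 0.92 = 166.520 sabins.
New total A_after = 302.164 sabins.
NR = 10·log₁₀(302.164/135.644) = 3.5 dB.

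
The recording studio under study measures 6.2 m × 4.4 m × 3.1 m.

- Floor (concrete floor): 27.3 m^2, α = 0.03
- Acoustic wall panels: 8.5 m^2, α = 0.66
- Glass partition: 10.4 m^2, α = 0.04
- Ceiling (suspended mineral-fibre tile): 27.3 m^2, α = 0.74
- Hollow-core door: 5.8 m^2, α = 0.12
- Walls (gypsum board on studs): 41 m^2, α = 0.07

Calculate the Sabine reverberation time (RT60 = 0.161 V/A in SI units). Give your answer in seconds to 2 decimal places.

0.44 sec

Equivalent absorption area: A = 27.3·0.03 + 8.5·0.66 + 10.4·0.04 + 27.3·0.74 + 5.8·0.12 + 41·0.07 = 30.613 m^2.
Room volume: 84.568 m³.
T = 0.161 V/A = 0.161·84.568/30.613 = 0.44 s.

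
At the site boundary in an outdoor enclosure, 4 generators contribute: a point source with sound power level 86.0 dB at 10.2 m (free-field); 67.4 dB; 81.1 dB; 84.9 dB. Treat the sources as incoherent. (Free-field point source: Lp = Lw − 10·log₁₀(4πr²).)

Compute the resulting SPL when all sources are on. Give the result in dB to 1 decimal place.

Source at 10.2 m: Lp = 86.0 − 10·log₁₀(4π·10.2²) = 86.0 − 10·log₁₀(1307.405) = 54.8 dB.
Converting to relative power and adding: 10^(54.8/10) + 10^(67.4/10) + 10^(81.1/10) + 10^(84.9/10) = 4.437e+08.
Back to dB: 10·log₁₀ Σ = 86.5 dB.

86.5 dB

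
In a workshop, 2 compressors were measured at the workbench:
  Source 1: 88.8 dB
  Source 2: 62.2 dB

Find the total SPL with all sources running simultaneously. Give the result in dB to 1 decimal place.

88.8 dB

Sum in the linear (power) domain: Σ 10^(Lᵢ/10) = 10^(88.8/10) + 10^(62.2/10) = 7.602e+08.
Back to dB: 10·log₁₀ Σ = 88.8 dB.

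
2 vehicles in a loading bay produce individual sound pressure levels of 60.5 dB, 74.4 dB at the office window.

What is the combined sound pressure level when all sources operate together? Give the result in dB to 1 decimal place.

Σ 10^(Lᵢ/10) = 2.866e+07.
Combined level = 10 log₁₀(2.866e+07) = 74.6 dB.

74.6 dB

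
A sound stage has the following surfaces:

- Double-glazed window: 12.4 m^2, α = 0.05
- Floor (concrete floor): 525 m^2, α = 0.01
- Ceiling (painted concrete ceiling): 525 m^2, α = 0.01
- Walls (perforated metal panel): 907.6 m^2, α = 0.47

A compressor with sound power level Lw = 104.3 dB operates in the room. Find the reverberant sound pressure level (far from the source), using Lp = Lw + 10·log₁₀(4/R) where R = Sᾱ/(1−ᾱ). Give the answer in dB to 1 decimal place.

Σ(Sᵢαᵢ) = 12.4×0.05 + 525×0.01 + 525×0.01 + 907.6×0.47 = 437.692; total area S = 1970.0 m^2.
ᾱ = 437.692/1970.0 = 0.2222; R = Sᾱ/(1−ᾱ) = 437.692/(1−0.2222) = 562.731 m^2.
Lp = Lw + 10 log₁₀(4/R) = 104.3 -21.48 = 82.8 dB.

82.8 dB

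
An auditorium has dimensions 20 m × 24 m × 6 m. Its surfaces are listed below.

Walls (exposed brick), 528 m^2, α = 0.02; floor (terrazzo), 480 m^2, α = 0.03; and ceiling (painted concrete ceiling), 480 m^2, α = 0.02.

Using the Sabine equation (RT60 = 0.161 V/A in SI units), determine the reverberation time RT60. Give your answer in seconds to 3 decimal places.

Total absorption A = 528·0.02 + 480·0.03 + 480·0.02
  = 10.560 + 14.400 + 9.600 = 34.560 m^2 sabins.
Room volume: 2880 m³.
Sabine: RT60 = 0.161 × 2880 / 34.560 = 13.417 s.

13.417 s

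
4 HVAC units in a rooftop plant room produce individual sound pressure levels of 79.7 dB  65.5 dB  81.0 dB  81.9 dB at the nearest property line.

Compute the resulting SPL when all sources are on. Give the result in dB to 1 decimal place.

85.8 dB

Sum in the linear (power) domain: Σ 10^(Lᵢ/10) = 10^(79.7/10) + 10^(65.5/10) + 10^(81.0/10) + 10^(81.9/10) = 3.776e+08.
L_total = 10·log₁₀(3.776e+08) = 85.8 dB.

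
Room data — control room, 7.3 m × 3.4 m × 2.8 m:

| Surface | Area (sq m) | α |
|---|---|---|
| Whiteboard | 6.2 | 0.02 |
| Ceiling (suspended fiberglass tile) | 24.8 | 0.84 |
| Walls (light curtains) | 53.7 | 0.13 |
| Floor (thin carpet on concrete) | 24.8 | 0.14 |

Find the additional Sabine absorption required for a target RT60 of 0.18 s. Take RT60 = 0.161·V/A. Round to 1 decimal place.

30.8 sabins

Summing Sᵢαᵢ: 0.124 + 20.832 + 6.981 + 3.472 → A₁ = 31.409 sabins.
V = 69.496 m³. Required absorption A₂ = 0.161 × 69.496 / 0.18 = 62.160 sabins.
Shortfall: 62.160 − 31.409 = 30.8 sabins.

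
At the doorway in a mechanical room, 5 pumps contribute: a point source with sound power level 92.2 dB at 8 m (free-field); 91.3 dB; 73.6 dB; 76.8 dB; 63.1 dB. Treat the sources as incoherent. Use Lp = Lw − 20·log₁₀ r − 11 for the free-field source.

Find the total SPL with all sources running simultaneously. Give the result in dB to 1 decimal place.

91.5 dB

Source at 8 m: Lp = 92.2 − 20·log₁₀(8) − 11 = 63.1 dB.
Σ 10^(Lᵢ/10) = 1.424e+09.
Combined level = 10 log₁₀(1.424e+09) = 91.5 dB.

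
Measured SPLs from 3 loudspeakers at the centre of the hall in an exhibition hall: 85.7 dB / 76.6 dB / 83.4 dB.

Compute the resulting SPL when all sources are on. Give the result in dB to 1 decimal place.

Σ 10^(Lᵢ/10) = 6.36e+08.
Back to dB: 10·log₁₀ Σ = 88.0 dB.

88.0 dB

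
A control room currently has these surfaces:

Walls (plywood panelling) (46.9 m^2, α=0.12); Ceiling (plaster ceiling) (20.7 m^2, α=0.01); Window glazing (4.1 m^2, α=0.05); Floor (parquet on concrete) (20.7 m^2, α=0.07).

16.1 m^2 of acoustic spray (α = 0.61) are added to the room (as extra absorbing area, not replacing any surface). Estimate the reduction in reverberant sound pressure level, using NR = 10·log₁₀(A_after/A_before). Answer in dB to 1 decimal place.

3.6 dB

A_before = Σ Sᵢαᵢ = 46.9×0.12 + 20.7×0.01 + 4.1×0.05 + 20.7×0.07 = 7.489 sabins.
Added absorption = 16.1 × 0.61 = 9.821 sabins.
A_after = 7.489 + 9.821 = 17.310 sabins.
Reduction = 10 log₁₀(A_after/A_before) = 10 log₁₀(2.3114) = 3.6 dB.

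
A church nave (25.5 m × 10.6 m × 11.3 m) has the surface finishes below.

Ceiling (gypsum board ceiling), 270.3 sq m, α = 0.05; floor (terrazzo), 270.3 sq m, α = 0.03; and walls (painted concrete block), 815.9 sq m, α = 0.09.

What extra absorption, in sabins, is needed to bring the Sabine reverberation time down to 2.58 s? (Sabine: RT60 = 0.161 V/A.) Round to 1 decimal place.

Total absorption A₁ = 270.3*0.05 + 270.3*0.03 + 815.9*0.09
  = 13.515 + 8.109 + 73.431 = 95.055 sq m sabins.
For T = 2.58 s, need A₂ = 0.161·V/T = 0.161·3054.39/2.58 = 190.603 sabins.
ΔA = A₂ − A₁ = 190.603 − 95.055 = 95.5 sabins.

95.5 sabins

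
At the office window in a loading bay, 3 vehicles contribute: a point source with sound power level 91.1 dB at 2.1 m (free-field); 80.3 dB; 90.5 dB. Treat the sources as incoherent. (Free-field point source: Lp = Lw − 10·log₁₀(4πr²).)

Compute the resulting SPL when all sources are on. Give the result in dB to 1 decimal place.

91.0 dB

Source at 2.1 m: Lp = 91.1 − 10·log₁₀(4π·2.1²) = 91.1 − 10·log₁₀(55.418) = 73.7 dB.
Σ 10^(Lᵢ/10) = 1.253e+09.
Back to dB: 10·log₁₀ Σ = 91.0 dB.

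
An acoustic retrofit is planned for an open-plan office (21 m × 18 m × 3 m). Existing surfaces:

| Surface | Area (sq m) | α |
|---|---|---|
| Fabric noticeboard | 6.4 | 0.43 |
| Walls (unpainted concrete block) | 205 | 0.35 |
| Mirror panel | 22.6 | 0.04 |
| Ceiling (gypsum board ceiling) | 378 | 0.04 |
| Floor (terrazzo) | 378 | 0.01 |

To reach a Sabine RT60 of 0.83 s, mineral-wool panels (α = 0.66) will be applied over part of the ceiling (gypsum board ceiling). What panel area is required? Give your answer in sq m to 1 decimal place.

202.7

Total absorption A₁ = 6.4*0.43 + 205*0.35 + 22.6*0.04 + 378*0.04 + 378*0.01
  = 2.752 + 71.750 + 0.904 + 15.120 + 3.780 = 94.306 sq m sabins.
V = 1134 m³. Target absorption A₂ = 0.161 × 1134 / 0.83 = 219.969 sabins.
Absorption to add: 219.969 − 94.306 = 125.663 sabins.
Each sq m of panel replacing the ceiling (gypsum board ceiling) adds (0.66 − 0.04) = 0.62 sabins.
Panel area = 125.663 / 0.62 = 202.7 sq m.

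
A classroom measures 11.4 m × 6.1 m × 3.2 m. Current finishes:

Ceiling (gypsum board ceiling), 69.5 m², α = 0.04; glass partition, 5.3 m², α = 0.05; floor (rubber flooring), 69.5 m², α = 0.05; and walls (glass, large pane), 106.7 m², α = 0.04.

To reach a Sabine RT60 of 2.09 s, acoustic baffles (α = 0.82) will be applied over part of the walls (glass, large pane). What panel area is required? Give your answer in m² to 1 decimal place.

8.1

A₁ = Σ Sᵢαᵢ = 69.5*0.04 + 5.3*0.05 + 69.5*0.05 + 106.7*0.04 = 10.788 sabins.
Required A₂ = 0.161·222.528/2.09 = 17.142 sabins.
Absorption to add: 17.142 − 10.788 = 6.354 sabins.
Each m² of panel replacing the walls (glass, large pane) adds (0.82 − 0.04) = 0.78 sabins.
Area = ΔA/Δα = 6.354/0.78 = 8.1 m².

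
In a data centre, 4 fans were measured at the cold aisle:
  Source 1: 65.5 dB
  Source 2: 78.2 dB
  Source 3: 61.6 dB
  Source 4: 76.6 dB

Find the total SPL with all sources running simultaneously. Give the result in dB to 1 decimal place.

80.7 dB

Σ 10^(Lᵢ/10) = 1.168e+08.
Combined level = 10 log₁₀(1.168e+08) = 80.7 dB.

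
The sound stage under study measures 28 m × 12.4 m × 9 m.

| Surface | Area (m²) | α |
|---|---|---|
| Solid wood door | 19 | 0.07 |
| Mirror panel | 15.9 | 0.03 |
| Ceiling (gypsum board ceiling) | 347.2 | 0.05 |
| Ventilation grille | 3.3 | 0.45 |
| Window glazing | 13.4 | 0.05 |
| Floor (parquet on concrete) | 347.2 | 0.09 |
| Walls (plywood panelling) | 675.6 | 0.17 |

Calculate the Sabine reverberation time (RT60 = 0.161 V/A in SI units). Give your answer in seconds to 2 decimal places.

3.00 s

Total absorption A = 19*0.07 + 15.9*0.03 + 347.2*0.05 + 3.3*0.45 + 13.4*0.05 + 347.2*0.09 + 675.6*0.17
  = 1.330 + 0.477 + 17.360 + 1.485 + 0.670 + 31.248 + 114.852 = 167.422 m² sabins.
Room volume: 3124.8 m³.
RT60 = 0.161 · V / A = 0.161 × 3124.8 / 167.422 = 3.00 s.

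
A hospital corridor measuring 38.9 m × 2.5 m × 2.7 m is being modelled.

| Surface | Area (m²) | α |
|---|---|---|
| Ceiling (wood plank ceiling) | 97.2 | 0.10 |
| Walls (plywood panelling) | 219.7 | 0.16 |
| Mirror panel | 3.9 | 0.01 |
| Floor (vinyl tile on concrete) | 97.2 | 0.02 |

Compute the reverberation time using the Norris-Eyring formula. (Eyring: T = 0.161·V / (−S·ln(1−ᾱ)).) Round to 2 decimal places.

S = Σ Sᵢ = 418.0 m².
Σ(Sᵢαᵢ) = 97.2×0.10 + 219.7×0.16 + 3.9×0.01 + 97.2×0.02 = 46.855.
ᾱ = 46.855 / 418.0 = 0.1121.
Eyring denominator: −S ln(1−ᾱ) = 49.699.
V = 38.9 × 2.5 × 2.7 = 262.575 m³.
T = 0.161·V/[−S·ln(1−ᾱ)] = 0.161·262.575/49.699 = 0.85 s.

0.85 sec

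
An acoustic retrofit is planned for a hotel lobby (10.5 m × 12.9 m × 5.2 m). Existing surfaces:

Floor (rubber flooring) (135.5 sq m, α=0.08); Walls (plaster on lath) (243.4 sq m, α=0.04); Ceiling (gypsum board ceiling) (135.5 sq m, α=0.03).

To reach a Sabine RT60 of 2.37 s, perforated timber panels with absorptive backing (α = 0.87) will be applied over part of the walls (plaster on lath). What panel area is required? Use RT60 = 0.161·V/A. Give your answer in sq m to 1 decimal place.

A₁ = Σ Sᵢαᵢ = 135.5*0.08 + 243.4*0.04 + 135.5*0.03 = 24.641 sabins.
V = 704.34 m³. Target absorption A₂ = 0.161 × 704.34 / 2.37 = 47.848 sabins.
Absorption to add: 47.848 − 24.641 = 23.207 sabins.
Net gain per sq m: Δα = 0.87 − 0.04 = 0.83.
Panel area = 23.207 / 0.83 = 28.0 sq m.

28.0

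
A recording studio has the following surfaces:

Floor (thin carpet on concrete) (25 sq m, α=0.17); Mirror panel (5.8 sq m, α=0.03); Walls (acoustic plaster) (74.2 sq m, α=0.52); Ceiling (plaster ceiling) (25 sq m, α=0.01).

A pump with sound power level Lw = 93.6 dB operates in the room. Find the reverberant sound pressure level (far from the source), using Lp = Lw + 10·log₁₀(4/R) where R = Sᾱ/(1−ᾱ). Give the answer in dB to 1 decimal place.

Σ(Sᵢαᵢ) = 25×0.17 + 5.8×0.03 + 74.2×0.52 + 25×0.01 = 43.258; total area S = 130.0 sq m.
ᾱ = 0.3328, so room constant R = A/(1−ᾱ) = 64.835 sq m.
Lp = 93.6 + 10·log₁₀(4/64.835) = 93.6 + (-12.10) = 81.5 dB.

81.5 dB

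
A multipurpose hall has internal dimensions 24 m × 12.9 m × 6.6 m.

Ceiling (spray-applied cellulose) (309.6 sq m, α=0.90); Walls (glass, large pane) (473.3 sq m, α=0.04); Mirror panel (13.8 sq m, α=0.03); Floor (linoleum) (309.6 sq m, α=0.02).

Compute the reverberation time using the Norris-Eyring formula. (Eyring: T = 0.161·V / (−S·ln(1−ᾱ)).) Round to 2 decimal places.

0.92 s

S = Σ Sᵢ = 1106.3 sq m.
Σ(Sᵢαᵢ) = 309.6×0.90 + 473.3×0.04 + 13.8×0.03 + 309.6×0.02 = 304.178.
ᾱ = 304.178 / 1106.3 = 0.2750.
Eyring denominator: −S ln(1−ᾱ) = 355.768.
V = 24 × 12.9 × 6.6 = 2043.36 m³.
RT60 = 0.161 × 2043.36 / 355.768 = 0.92 s.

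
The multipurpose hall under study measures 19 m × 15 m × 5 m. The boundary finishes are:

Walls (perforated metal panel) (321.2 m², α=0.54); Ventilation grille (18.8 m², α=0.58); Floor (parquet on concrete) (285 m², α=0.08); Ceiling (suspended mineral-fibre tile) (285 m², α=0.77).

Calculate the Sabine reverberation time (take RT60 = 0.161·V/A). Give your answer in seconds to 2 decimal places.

Total absorption A = 321.2·0.54 + 18.8·0.58 + 285·0.08 + 285·0.77
  = 173.448 + 10.904 + 22.800 + 219.450 = 426.602 m² sabins.
Volume V = 19 × 15 × 5 = 1425 m³.
Sabine: RT60 = 0.161 × 1425 / 426.602 = 0.54 s.

0.54 sec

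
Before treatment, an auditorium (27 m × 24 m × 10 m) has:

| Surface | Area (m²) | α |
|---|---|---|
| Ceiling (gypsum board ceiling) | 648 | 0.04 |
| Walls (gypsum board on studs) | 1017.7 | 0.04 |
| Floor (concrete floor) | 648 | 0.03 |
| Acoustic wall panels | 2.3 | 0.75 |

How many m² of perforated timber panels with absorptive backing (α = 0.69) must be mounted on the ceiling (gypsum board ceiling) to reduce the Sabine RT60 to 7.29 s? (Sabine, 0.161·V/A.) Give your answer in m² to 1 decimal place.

Equivalent absorption area: A₁ = 648·0.04 + 1017.7·0.04 + 648·0.03 + 2.3·0.75 = 87.793 m².
Required A₂ = 0.161·6480/7.29 = 143.111 sabins.
Absorption to add: 143.111 − 87.793 = 55.318 sabins.
Net gain per m²: Δα = 0.69 − 0.04 = 0.65.
Panel area = 55.318 / 0.65 = 85.1 m².

85.1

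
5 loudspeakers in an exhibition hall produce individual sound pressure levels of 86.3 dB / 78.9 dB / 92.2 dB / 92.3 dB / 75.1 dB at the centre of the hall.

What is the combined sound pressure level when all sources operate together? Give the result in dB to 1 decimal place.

Converting to relative power and adding: 10^(86.3/10) + 10^(78.9/10) + 10^(92.2/10) + 10^(92.3/10) + 10^(75.1/10) = 3.894e+09.
Back to dB: 10·log₁₀ Σ = 95.9 dB.

95.9 dB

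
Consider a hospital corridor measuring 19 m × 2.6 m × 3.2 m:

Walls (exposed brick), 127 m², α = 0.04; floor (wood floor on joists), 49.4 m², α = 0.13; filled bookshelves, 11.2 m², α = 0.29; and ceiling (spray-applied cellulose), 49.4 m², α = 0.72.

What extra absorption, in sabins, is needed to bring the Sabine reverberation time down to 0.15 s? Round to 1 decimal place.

119.4 sabins

Equivalent absorption area: A₁ = 127×0.04 + 49.4×0.13 + 11.2×0.29 + 49.4×0.72 = 50.318 m².
V = 158.08 m³. Required absorption A₂ = 0.161 × 158.08 / 0.15 = 169.673 sabins.
Shortfall: 169.673 − 50.318 = 119.4 sabins.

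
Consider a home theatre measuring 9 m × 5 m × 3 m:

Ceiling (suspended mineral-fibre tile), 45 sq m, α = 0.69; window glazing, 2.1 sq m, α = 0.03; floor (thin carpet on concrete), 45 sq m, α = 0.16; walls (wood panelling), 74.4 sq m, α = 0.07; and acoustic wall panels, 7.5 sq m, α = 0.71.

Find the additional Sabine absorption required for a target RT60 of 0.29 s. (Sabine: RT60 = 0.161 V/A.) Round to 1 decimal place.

Total absorption A₁ = 45×0.69 + 2.1×0.03 + 45×0.16 + 74.4×0.07 + 7.5×0.71
  = 31.050 + 0.063 + 7.200 + 5.208 + 5.325 = 48.846 sq m sabins.
For T = 0.29 s, need A₂ = 0.161·V/T = 0.161·135/0.29 = 74.948 sabins.
ΔA = A₂ − A₁ = 74.948 − 48.846 = 26.1 sabins.

26.1 sabins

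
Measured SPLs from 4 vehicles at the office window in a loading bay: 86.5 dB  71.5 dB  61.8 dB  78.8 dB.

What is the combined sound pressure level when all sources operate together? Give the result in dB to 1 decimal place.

Converting to relative power and adding: 10^(86.5/10) + 10^(71.5/10) + 10^(61.8/10) + 10^(78.8/10) = 5.382e+08.
L_total = 10·log₁₀(5.382e+08) = 87.3 dB.

87.3 dB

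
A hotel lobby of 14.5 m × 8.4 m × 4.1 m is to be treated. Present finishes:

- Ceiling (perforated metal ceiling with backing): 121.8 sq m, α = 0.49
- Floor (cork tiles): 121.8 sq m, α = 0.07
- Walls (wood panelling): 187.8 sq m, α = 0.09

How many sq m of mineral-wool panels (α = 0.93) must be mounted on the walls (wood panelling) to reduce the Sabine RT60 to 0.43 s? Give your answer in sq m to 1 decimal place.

121.3

Summing Sᵢαᵢ: 59.682 + 8.526 + 16.902 → A₁ = 85.110 sabins.
Required A₂ = 0.161·499.38/0.43 = 186.977 sabins.
Absorption to add: 186.977 − 85.110 = 101.867 sabins.
Each sq m of panel replacing the walls (wood panelling) adds (0.93 − 0.09) = 0.84 sabins.
Panel area = 101.867 / 0.84 = 121.3 sq m.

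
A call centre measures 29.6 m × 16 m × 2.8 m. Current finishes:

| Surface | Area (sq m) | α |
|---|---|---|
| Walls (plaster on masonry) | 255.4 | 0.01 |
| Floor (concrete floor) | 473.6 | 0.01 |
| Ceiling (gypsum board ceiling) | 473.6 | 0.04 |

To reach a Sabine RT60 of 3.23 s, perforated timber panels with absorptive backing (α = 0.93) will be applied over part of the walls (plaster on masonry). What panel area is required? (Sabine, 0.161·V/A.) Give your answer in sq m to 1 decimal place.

Equivalent absorption area: A₁ = 255.4*0.01 + 473.6*0.01 + 473.6*0.04 = 26.234 sq m.
Required A₂ = 0.161·1326.08/3.23 = 66.099 sabins.
Absorption to add: 66.099 − 26.234 = 39.865 sabins.
Net gain per sq m: Δα = 0.93 − 0.01 = 0.92.
Area = ΔA/Δα = 39.865/0.92 = 43.3 sq m.

43.3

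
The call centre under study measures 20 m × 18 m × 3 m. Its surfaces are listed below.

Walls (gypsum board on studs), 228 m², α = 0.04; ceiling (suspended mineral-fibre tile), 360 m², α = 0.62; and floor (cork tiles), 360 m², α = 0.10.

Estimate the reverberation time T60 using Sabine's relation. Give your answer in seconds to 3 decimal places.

0.648 seconds

Equivalent absorption area: A = 228*0.04 + 360*0.62 + 360*0.10 = 268.320 m².
Room volume: 1080 m³.
RT60 = 0.161 · V / A = 0.161 × 1080 / 268.320 = 0.648 s.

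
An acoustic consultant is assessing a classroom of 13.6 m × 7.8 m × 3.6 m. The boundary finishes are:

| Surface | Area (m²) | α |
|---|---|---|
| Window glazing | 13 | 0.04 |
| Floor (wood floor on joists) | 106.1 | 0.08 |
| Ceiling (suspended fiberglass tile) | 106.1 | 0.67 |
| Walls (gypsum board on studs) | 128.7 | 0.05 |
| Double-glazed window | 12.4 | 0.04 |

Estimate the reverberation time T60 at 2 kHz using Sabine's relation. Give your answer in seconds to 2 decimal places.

0.71 sec

Total absorption A = 13*0.04 + 106.1*0.08 + 106.1*0.67 + 128.7*0.05 + 12.4*0.04
  = 0.520 + 8.488 + 71.087 + 6.435 + 0.496 = 87.026 m² sabins.
Room volume: 381.888 m³.
T = 0.161 V/A = 0.161·381.888/87.026 = 0.71 s.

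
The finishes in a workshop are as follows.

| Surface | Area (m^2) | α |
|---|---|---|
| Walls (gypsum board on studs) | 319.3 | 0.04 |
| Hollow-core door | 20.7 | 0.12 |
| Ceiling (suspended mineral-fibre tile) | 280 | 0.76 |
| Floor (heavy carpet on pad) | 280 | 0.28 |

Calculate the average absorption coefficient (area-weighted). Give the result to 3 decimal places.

0.341

S = Σ Sᵢ = 319.3 + 20.7 + 280 + 280 = 900.0 m^2.
Σ(Sᵢαᵢ) = 319.3·0.04 + 20.7·0.12 + 280·0.76 + 280·0.28 = 306.456.
ᾱ = A/S = 0.341.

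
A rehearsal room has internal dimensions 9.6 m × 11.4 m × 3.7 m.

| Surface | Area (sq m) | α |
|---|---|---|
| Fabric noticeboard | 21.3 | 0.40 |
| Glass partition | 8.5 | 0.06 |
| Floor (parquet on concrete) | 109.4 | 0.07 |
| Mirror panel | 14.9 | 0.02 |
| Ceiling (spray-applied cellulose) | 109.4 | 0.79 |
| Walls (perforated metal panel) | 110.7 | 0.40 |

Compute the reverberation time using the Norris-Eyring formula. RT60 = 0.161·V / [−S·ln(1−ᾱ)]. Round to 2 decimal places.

0.35 sec

Total surface area S = 21.3 + 8.5 + 109.4 + 14.9 + 109.4 + 110.7 = 374.2 sq m.
Absorption A = 21.3·0.40 + 8.5·0.06 + 109.4·0.07 + 14.9·0.02 + 109.4·0.79 + 110.7·0.40 = 147.692 sabins.
Mean coefficient ᾱ = A/S = 0.3947.
Eyring denominator: −S ln(1−ᾱ) = 187.860.
V = 9.6 × 11.4 × 3.7 = 404.928 m³.
RT60 = 0.161 × 404.928 / 187.860 = 0.35 s.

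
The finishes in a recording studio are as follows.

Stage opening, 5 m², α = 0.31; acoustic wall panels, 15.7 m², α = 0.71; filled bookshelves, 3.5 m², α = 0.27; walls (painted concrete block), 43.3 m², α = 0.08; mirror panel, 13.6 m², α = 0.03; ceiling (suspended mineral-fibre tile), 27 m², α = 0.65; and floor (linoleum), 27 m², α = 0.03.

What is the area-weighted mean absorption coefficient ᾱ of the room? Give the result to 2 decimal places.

S = Σ Sᵢ = 5 + 15.7 + 3.5 + 43.3 + 13.6 + 27 + 27 = 135.1 m².
Σ(Sᵢαᵢ) = 5·0.31 + 15.7·0.71 + 3.5·0.27 + 43.3·0.08 + 13.6·0.03 + 27·0.65 + 27·0.03 = 35.874.
ᾱ = A/S = 0.27.

0.27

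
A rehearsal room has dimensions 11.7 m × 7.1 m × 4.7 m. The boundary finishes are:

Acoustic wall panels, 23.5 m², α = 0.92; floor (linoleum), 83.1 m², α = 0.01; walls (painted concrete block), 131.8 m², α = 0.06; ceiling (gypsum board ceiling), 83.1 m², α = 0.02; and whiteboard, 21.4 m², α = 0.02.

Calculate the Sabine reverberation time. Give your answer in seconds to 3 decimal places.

1.937 sec

Summing Sᵢαᵢ: 21.620 + 0.831 + 7.908 + 1.662 + 0.428 → A = 32.449 sabins.
V = 11.7·7.1·4.7 = 390.429 m³.
Sabine: RT60 = 0.161 × 390.429 / 32.449 = 1.937 s.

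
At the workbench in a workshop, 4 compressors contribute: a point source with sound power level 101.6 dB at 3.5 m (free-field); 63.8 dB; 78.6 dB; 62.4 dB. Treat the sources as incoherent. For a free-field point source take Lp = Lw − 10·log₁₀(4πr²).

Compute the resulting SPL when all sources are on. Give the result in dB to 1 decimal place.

Source at 3.5 m: Lp = 101.6 − 10·log₁₀(4π·3.5²) = 101.6 − 10·log₁₀(153.938) = 79.7 dB.
Converting to relative power and adding: 10^(79.7/10) + 10^(63.8/10) + 10^(78.6/10) + 10^(62.4/10) = 1.699e+08.
L_total = 10·log₁₀(1.699e+08) = 82.3 dB.

82.3 dB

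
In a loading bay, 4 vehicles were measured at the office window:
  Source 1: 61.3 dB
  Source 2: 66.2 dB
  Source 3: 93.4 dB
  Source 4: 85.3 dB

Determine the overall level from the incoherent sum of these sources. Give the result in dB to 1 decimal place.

Σ 10^(Lᵢ/10) = 2.532e+09.
Back to dB: 10·log₁₀ Σ = 94.0 dB.

94.0 dB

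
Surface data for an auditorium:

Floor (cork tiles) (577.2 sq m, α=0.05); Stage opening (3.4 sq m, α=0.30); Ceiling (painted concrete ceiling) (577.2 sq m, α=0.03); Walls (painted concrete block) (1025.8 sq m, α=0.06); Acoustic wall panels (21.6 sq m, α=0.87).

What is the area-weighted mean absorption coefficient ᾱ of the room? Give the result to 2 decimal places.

Total surface area S = 2205.2 sq m.
Weighted sum Σ Sα = 127.536.
ᾱ = 127.536 / 2205.2 = 0.06.

0.06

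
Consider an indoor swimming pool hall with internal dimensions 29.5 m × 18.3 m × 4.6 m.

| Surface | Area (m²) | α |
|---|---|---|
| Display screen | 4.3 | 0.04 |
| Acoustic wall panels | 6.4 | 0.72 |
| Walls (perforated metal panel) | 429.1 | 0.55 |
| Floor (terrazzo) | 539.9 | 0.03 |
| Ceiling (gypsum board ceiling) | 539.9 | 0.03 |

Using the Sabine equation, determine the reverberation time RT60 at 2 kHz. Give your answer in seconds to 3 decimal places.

A = Σ Sᵢαᵢ = 4.3*0.04 + 6.4*0.72 + 429.1*0.55 + 539.9*0.03 + 539.9*0.03 = 273.179 sabins.
Room volume: 2483.31 m³.
Sabine: RT60 = 0.161 × 2483.31 / 273.179 = 1.464 s.

1.464 s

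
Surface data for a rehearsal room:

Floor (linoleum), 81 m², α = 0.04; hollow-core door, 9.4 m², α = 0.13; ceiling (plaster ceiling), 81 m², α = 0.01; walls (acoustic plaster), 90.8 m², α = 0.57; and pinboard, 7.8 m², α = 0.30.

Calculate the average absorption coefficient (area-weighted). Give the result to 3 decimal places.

Total surface area S = 270.0 m².
Σ(Sᵢαᵢ) = 81·0.04 + 9.4·0.13 + 81·0.01 + 90.8·0.57 + 7.8·0.30 = 59.368.
ᾱ = 59.368 / 270.0 = 0.220.

0.220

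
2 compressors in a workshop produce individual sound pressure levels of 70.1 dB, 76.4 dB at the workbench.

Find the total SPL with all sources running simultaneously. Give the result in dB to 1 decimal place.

77.3 dB

Σ 10^(Lᵢ/10) = 5.388e+07.
L_total = 10·log₁₀(5.388e+07) = 77.3 dB.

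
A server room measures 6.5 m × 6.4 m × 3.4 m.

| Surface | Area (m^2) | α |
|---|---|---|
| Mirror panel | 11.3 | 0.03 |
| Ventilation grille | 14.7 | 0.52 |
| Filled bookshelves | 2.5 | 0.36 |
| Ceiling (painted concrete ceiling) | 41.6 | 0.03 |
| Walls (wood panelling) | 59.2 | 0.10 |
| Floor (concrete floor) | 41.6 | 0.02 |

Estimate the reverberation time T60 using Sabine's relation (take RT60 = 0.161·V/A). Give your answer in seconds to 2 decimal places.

1.35 seconds

Equivalent absorption area: A = 11.3×0.03 + 14.7×0.52 + 2.5×0.36 + 41.6×0.03 + 59.2×0.10 + 41.6×0.02 = 16.883 m^2.
Volume V = 6.5 × 6.4 × 3.4 = 141.44 m³.
RT60 = 0.161 · V / A = 0.161 × 141.44 / 16.883 = 1.35 s.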